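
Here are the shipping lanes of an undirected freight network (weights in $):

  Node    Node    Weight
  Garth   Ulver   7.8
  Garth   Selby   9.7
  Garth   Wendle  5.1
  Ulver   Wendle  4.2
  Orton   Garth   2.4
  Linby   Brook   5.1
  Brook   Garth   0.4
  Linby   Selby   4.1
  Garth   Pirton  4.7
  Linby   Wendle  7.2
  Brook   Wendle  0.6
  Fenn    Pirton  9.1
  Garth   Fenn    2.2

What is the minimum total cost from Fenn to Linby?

$7.7

Running Dijkstra from Fenn:
Fenn: 0
Garth: 2.2  (via Fenn)
Brook: 2.6  (via Garth)
Wendle: 3.2  (via Brook)
Orton: 4.6  (via Garth)
Pirton: 6.9  (via Garth)
Ulver: 7.4  (via Wendle)
Linby: 7.7  (via Brook)
Shortest route: Fenn → Garth → Brook → Linby = $7.7.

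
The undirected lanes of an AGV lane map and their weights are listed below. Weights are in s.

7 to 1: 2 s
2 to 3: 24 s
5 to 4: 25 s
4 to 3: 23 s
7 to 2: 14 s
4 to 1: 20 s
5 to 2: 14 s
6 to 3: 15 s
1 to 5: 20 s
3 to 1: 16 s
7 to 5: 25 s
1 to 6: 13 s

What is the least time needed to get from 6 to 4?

Running Dijkstra from 6:
6: 0
1: 13  (via 6)
3: 15  (via 6)
7: 15  (via 1)
2: 29  (via 7)
4: 33  (via 1)
Shortest route: 6–1–4 = 33 s.

33 s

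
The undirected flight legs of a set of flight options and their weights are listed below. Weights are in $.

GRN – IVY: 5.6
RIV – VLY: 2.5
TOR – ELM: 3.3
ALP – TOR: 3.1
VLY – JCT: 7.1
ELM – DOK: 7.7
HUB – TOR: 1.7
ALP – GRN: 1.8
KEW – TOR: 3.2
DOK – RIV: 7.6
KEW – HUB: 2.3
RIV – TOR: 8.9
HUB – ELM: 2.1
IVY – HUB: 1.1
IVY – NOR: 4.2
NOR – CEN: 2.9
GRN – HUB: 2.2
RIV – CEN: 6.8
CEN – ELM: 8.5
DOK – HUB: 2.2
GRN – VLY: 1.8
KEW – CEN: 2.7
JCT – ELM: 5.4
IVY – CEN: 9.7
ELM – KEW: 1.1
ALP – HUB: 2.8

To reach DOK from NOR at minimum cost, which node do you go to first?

Enumerating some paths:
NOR–CEN–KEW–TOR–HUB–DOK: 2.9+2.7+3.2+1.7+2.2 = 12.7
NOR–CEN–KEW–ELM–HUB–DOK: 2.9+2.7+1.1+2.1+2.2 = 11
NOR–CEN–KEW–HUB–DOK: 2.9+2.7+2.3+2.2 = 10.1
NOR–IVY–HUB–DOK: 4.2+1.1+2.2 = 7.5
The minimum is $7.5 via NOR–IVY–HUB–DOK.
So from NOR the first move is to IVY.

IVY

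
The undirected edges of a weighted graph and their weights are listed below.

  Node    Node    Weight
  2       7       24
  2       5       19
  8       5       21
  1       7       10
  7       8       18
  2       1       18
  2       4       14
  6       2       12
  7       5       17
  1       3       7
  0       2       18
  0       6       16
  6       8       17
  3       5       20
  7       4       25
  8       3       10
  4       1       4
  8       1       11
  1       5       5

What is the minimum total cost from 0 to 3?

Compare a few routes:
0 → 6 → 8 → 3: 16+17+10 = 43
0 → 6 → 8 → 1 → 3: 16+17+11+7 = 51
0 → 2 → 5 → 1 → 3: 18+19+5+7 = 49
The minimum is 43 via 0 → 6 → 8 → 3.

43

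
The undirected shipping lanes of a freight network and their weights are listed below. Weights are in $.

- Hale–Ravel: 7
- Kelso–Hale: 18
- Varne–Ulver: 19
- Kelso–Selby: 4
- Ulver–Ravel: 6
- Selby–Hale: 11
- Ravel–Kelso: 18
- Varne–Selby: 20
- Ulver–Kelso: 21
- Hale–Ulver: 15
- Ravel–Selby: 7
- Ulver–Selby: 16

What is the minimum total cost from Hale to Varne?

Shortest distances from Hale:
Hale: 0
Ravel: 7  (via Hale)
Selby: 11  (via Hale)
Ulver: 13  (via Ravel)
Kelso: 15  (via Selby)
Varne: 31  (via Selby)
Shortest route: Hale → Selby → Varne = $31.

$31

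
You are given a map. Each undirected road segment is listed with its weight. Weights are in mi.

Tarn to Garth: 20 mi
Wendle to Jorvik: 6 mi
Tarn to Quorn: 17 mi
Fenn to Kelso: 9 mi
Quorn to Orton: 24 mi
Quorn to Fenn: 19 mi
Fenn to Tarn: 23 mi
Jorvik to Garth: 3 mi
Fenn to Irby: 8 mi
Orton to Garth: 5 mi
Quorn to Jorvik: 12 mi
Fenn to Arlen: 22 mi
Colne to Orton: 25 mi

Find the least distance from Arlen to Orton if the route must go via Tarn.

70 mi

Best Arlen to Tarn: Arlen → Fenn → Tarn costing 45
Shortest Tarn→Orton: Tarn → Garth → Orton = 25
Total via Tarn: 45 + 25 = 70 mi.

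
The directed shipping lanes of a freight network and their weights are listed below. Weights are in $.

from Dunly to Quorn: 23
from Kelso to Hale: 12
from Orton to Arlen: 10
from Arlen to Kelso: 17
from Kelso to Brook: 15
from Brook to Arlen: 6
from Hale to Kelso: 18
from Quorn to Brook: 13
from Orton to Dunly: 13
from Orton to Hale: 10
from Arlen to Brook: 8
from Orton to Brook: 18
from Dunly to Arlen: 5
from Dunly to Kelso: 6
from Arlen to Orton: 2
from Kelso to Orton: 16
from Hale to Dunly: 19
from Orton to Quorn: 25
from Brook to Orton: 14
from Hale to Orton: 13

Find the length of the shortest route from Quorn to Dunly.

Settle nodes by increasing distance from Quorn:
Quorn: 0
Brook: 13  (via Quorn)
Arlen: 19  (via Brook)
Orton: 21  (via Arlen)
Hale: 31  (via Orton)
Dunly: 34  (via Orton)
Shortest route: Quorn → Brook → Arlen → Orton → Dunly = $34.

$34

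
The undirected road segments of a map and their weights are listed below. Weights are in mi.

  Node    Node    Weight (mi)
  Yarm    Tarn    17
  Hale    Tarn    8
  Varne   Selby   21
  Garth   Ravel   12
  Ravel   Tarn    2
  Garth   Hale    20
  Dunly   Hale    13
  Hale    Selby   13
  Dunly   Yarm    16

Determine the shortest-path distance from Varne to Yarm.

59 mi

Shortest distances from Varne:
Varne: 0
Selby: 21  (via Varne)
Hale: 34  (via Selby)
Tarn: 42  (via Hale)
Ravel: 44  (via Tarn)
Dunly: 47  (via Hale)
Garth: 54  (via Hale)
Yarm: 59  (via Tarn)
Shortest route: Varne–Selby–Hale–Tarn–Yarm = 59 mi.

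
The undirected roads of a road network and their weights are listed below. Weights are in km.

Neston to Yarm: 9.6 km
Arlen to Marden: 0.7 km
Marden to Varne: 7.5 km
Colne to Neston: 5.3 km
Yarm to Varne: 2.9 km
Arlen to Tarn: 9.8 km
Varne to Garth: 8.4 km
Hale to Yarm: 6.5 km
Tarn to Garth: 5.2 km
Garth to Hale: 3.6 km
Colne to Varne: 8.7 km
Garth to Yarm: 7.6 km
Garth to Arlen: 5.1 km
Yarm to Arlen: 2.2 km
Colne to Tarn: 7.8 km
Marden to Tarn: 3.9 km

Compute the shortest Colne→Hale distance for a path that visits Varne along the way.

Shortest Colne→Varne: Colne–Varne = 8.7
Best Varne to Hale: Varne–Yarm–Hale costing 9.4
Total via Varne: 8.7 + 9.4 = 18.1 km.

18.1 km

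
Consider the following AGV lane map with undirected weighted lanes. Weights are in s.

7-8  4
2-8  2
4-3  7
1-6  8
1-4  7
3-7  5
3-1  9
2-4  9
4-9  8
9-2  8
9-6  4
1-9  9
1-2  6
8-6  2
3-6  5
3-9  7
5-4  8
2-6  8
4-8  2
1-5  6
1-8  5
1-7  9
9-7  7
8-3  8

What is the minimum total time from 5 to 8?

10 s

Enumerating some paths:
5–4–8: 8+2 = 10
5–1–8: 6+5 = 11
The minimum is 10 s via 5–4–8.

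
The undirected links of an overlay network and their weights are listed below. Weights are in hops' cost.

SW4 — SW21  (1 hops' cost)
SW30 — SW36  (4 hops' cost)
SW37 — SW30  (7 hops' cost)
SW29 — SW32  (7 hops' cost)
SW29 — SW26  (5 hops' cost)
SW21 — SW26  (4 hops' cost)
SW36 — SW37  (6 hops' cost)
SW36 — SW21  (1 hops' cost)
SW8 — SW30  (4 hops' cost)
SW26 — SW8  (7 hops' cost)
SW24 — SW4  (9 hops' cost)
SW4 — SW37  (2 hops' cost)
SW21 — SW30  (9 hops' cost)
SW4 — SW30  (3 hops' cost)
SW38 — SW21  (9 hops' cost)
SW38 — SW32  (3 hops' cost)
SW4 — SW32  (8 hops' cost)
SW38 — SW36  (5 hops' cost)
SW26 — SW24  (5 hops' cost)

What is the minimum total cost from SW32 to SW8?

15 hops' cost

Shortest distances from SW32:
SW32: 0
SW38: 3  (via SW32)
SW29: 7  (via SW32)
SW4: 8  (via SW32)
SW36: 8  (via SW38)
SW21: 9  (via SW4)
SW37: 10  (via SW4)
SW30: 11  (via SW4)
SW26: 12  (via SW29)
SW8: 15  (via SW30)
Shortest route: SW32 → SW4 → SW30 → SW8 = 15 hops' cost.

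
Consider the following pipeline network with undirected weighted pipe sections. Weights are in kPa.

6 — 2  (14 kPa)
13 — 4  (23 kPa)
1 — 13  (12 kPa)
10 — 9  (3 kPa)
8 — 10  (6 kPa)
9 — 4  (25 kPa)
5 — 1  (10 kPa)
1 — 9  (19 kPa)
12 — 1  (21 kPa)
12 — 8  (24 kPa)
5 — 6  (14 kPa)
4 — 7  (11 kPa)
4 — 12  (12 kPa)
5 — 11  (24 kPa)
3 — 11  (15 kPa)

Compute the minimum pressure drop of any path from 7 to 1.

Compare a few routes:
7–4–12–8–10–9–1: 11+12+24+6+3+19 = 75
7–4–12–1: 11+12+21 = 44
7–4–9–1: 11+25+19 = 55
7–4–13–1: 11+23+12 = 46
Cheapest is 7–4–12–1 at 44 kPa.

44 kPa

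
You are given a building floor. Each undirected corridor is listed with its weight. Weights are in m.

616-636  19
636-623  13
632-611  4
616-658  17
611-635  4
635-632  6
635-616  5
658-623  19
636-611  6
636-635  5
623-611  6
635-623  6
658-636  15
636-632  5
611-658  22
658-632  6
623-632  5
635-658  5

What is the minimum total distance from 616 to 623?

11 m

Running Dijkstra from 616:
616: 0
635: 5  (via 616)
611: 9  (via 635)
658: 10  (via 635)
636: 10  (via 635)
632: 11  (via 635)
623: 11  (via 635)
Shortest route: 616 → 635 → 623 = 11 m.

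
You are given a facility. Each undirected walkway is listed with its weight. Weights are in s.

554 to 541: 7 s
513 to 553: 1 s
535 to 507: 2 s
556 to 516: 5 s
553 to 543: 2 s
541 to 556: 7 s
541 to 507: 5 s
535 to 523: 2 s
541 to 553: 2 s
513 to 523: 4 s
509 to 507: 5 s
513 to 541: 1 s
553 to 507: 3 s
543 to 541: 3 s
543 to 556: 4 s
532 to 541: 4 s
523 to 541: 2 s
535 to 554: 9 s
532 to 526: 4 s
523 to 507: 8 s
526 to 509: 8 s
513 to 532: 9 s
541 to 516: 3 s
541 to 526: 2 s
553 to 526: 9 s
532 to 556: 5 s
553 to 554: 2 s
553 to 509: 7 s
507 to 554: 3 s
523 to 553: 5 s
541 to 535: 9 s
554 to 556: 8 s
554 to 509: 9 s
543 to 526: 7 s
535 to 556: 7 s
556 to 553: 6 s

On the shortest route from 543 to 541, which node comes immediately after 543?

Enumerating some paths:
543 - 541: 3 = 3
543 - 553 - 541: 2+2 = 4
Cheapest is 543 - 541 at 3 s.
So from 543 the first move is to 541.

541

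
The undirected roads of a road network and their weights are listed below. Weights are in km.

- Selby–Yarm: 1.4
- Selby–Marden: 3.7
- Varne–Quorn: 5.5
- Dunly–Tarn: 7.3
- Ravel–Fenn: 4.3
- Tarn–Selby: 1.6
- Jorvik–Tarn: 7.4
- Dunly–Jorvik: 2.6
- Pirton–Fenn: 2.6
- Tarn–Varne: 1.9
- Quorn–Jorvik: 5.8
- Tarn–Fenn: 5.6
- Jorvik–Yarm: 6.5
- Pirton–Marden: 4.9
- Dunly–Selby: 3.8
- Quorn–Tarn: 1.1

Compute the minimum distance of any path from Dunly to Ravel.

Running Dijkstra from Dunly:
Dunly: 0
Jorvik: 2.6  (via Dunly)
Selby: 3.8  (via Dunly)
Yarm: 5.2  (via Selby)
Tarn: 5.4  (via Selby)
Quorn: 6.5  (via Tarn)
Varne: 7.3  (via Tarn)
Marden: 7.5  (via Selby)
Fenn: 11  (via Tarn)
Pirton: 12.4  (via Marden)
Ravel: 15.3  (via Fenn)
Shortest route: Dunly–Selby–Tarn–Fenn–Ravel = 15.3 km.

15.3 km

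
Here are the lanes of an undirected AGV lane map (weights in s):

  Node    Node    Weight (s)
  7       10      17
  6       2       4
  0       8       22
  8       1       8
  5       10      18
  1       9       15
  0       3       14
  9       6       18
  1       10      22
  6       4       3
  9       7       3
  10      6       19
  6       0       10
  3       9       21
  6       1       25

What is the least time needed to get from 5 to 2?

Settle nodes by increasing distance from 5:
5: 0
10: 18  (via 5)
7: 35  (via 10)
6: 37  (via 10)
9: 38  (via 7)
1: 40  (via 10)
4: 40  (via 6)
2: 41  (via 6)
Shortest route: 5 → 10 → 6 → 2 = 41 s.

41 s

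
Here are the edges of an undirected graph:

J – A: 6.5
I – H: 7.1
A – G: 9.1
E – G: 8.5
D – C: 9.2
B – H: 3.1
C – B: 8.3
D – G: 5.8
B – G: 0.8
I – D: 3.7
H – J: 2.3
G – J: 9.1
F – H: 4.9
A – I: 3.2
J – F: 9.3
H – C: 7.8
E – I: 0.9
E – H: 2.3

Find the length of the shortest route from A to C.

14.2

Enumerating some paths:
A–I–E–H–C: 3.2+0.9+2.3+7.8 = 14.2
A–I–D–C: 3.2+3.7+9.2 = 16.1
Cheapest is A–I–E–H–C at 14.2.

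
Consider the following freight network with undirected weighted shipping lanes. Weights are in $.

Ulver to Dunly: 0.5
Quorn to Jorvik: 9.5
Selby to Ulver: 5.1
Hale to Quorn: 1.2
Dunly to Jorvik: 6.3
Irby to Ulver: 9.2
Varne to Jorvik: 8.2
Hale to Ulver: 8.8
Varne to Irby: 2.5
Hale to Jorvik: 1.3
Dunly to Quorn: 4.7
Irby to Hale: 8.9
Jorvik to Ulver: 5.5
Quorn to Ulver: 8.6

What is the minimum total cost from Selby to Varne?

Shortest distances from Selby:
Selby: 0
Ulver: 5.1  (via Selby)
Dunly: 5.6  (via Ulver)
Quorn: 10.3  (via Dunly)
Jorvik: 10.6  (via Ulver)
Hale: 11.5  (via Quorn)
Irby: 14.3  (via Ulver)
Varne: 16.8  (via Irby)
Shortest route: Selby → Ulver → Irby → Varne = $16.8.

$16.8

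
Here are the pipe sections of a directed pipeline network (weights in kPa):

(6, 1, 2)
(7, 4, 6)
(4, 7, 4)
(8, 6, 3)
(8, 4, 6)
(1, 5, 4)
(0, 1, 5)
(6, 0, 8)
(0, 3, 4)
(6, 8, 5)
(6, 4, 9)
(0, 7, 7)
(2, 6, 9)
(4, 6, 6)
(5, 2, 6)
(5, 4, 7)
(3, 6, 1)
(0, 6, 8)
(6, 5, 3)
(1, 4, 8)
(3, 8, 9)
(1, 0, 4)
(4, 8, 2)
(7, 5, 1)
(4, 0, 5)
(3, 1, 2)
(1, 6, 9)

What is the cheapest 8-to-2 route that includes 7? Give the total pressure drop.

Shortest 8→7: 8 → 4 → 7 = 10
Best 7 to 2: 7 → 5 → 2 costing 7
Total via 7: 10 + 7 = 17 kPa.

17 kPa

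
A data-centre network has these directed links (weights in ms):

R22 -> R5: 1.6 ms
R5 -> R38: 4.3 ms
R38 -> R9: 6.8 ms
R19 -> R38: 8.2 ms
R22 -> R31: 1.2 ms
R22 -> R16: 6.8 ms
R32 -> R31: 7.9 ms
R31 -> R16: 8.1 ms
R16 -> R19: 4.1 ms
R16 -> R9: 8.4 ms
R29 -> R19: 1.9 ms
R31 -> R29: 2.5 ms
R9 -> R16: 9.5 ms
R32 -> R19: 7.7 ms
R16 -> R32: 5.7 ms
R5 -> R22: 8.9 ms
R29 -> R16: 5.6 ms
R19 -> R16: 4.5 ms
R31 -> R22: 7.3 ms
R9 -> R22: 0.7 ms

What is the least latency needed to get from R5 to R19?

14.5 ms

Enumerating some paths:
R5 → R22 → R16 → R19: 8.9+6.8+4.1 = 19.8
R5 → R22 → R31 → R29 → R19: 8.9+1.2+2.5+1.9 = 14.5
R5 → R38 → R9 → R22 → R31 → R29 → R19: 4.3+6.8+0.7+1.2+2.5+1.9 = 17.4
Cheapest is R5 → R22 → R31 → R29 → R19 at 14.5 ms.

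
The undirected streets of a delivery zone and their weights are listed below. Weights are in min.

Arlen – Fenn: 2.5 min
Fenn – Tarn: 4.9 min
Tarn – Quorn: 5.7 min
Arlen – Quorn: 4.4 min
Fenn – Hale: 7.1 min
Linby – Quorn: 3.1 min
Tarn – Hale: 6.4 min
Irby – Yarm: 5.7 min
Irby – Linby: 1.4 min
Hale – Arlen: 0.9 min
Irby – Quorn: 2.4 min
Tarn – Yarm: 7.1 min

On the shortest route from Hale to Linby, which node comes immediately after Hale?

Compare a few routes:
Hale → Arlen → Quorn → Irby → Linby: 0.9+4.4+2.4+1.4 = 9.1
Hale → Arlen → Quorn → Linby: 0.9+4.4+3.1 = 8.4
The minimum is 8.4 min via Hale → Arlen → Quorn → Linby.
So from Hale the first move is to Arlen.

Arlen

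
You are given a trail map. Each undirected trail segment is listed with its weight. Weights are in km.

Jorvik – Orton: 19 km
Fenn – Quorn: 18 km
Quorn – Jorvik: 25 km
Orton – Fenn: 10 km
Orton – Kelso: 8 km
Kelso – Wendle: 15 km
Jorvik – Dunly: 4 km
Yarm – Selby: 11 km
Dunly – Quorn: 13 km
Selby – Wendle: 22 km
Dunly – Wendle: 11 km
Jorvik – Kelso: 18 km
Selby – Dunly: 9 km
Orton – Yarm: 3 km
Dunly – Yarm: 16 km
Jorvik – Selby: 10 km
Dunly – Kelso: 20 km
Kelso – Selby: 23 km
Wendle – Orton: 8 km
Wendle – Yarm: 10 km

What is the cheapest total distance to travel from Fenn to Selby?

Shortest distances from Fenn:
Fenn: 0
Orton: 10  (via Fenn)
Yarm: 13  (via Orton)
Quorn: 18  (via Fenn)
Wendle: 18  (via Orton)
Kelso: 18  (via Orton)
Selby: 24  (via Yarm)
Shortest route: Fenn–Orton–Yarm–Selby = 24 km.

24 km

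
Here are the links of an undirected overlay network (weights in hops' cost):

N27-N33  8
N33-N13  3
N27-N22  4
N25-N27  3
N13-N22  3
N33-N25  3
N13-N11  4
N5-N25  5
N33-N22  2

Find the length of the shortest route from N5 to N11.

15 hops' cost

Compare a few routes:
N5 → N25 → N33 → N13 → N11: 5+3+3+4 = 15
N5 → N25 → N27 → N22 → N13 → N11: 5+3+4+3+4 = 19
N5 → N25 → N33 → N22 → N13 → N11: 5+3+2+3+4 = 17
The minimum is 15 hops' cost via N5 → N25 → N33 → N13 → N11.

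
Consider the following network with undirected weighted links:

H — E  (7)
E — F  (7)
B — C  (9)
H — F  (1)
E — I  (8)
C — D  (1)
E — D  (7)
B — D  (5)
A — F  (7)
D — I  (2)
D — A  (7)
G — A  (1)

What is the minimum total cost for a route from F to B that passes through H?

20

Best F to H: F–H costing 1
Shortest H→B: H–E–D–B = 19
Total via H: 1 + 19 = 20.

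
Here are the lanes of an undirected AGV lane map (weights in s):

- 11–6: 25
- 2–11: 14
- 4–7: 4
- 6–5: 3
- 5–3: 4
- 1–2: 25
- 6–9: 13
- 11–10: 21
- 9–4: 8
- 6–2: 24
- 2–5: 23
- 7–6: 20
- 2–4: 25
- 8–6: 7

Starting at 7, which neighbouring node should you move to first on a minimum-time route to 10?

Candidate routes:
7–6–11–10: 20+25+21 = 66
7–4–2–11–10: 4+25+14+21 = 64
7–4–9–6–11–10: 4+8+13+25+21 = 71
Cheapest is 7–4–2–11–10 at 64 s.
So from 7 the first move is to 4.

4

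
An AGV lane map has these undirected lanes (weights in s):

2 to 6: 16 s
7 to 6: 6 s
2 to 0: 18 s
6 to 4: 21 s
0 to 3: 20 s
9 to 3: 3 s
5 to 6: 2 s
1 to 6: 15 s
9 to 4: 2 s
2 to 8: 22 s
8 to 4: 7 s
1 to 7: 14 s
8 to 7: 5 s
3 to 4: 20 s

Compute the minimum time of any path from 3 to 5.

25 s

Candidate routes:
3 - 9 - 4 - 8 - 7 - 6 - 5: 3+2+7+5+6+2 = 25
3 - 9 - 4 - 6 - 5: 3+2+21+2 = 28
The minimum is 25 s via 3 - 9 - 4 - 8 - 7 - 6 - 5.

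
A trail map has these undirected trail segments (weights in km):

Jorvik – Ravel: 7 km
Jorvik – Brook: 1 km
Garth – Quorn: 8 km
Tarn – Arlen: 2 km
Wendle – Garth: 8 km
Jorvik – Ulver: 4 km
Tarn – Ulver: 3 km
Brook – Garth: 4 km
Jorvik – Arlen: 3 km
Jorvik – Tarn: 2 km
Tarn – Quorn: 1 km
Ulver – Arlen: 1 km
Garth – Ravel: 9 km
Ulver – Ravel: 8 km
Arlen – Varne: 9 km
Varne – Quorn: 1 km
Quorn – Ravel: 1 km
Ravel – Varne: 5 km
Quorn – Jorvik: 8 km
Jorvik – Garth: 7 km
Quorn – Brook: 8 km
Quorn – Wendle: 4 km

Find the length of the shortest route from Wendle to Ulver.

8 km

Enumerating some paths:
Wendle - Quorn - Tarn - Ulver: 4+1+3 = 8
Wendle - Quorn - Tarn - Jorvik - Arlen - Ulver: 4+1+2+3+1 = 11
The minimum is 8 km via Wendle - Quorn - Tarn - Ulver.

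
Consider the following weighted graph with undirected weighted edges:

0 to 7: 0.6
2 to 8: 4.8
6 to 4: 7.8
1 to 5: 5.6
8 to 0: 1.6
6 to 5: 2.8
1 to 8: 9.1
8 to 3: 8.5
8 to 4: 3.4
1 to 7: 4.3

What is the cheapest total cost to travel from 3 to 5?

Candidate routes:
3 → 8 → 0 → 7 → 1 → 5: 8.5+1.6+0.6+4.3+5.6 = 20.6
3 → 8 → 4 → 6 → 5: 8.5+3.4+7.8+2.8 = 22.5
3 → 8 → 1 → 5: 8.5+9.1+5.6 = 23.2
Cheapest is 3 → 8 → 0 → 7 → 1 → 5 at 20.6.

20.6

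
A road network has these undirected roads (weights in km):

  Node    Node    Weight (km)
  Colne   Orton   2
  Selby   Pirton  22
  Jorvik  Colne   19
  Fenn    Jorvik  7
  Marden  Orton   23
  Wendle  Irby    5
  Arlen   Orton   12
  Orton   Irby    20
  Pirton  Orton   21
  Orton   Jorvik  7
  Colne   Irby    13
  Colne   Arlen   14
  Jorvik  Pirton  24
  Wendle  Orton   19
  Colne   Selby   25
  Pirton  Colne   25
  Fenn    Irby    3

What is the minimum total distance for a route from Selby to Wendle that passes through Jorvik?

Shortest Selby→Jorvik: Selby–Colne–Orton–Jorvik = 34
Shortest Jorvik→Wendle: Jorvik–Fenn–Irby–Wendle = 15
Total via Jorvik: 34 + 15 = 49 km.

49 km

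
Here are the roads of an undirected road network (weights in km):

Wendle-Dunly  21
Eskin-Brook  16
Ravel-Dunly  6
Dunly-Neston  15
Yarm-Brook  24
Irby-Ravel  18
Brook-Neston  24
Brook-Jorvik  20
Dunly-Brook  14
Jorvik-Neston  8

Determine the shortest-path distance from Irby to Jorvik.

Settle nodes by increasing distance from Irby:
Irby: 0
Ravel: 18  (via Irby)
Dunly: 24  (via Ravel)
Brook: 38  (via Dunly)
Neston: 39  (via Dunly)
Wendle: 45  (via Dunly)
Jorvik: 47  (via Neston)
Shortest route: Irby → Ravel → Dunly → Neston → Jorvik = 47 km.

47 km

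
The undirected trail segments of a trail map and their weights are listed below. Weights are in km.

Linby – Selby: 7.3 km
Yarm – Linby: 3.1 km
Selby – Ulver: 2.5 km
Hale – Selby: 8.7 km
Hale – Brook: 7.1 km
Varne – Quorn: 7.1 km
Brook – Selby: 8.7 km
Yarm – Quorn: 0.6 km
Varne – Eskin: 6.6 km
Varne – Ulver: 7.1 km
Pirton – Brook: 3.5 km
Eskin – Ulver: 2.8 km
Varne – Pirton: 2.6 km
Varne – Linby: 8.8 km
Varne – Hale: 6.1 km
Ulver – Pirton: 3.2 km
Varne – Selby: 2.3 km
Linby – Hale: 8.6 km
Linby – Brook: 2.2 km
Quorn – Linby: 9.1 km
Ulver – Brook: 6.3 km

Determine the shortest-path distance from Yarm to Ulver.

11.6 km

Compare a few routes:
Yarm → Linby → Brook → Ulver: 3.1+2.2+6.3 = 11.6
Yarm → Quorn → Varne → Selby → Ulver: 0.6+7.1+2.3+2.5 = 12.5
Yarm → Linby → Brook → Pirton → Ulver: 3.1+2.2+3.5+3.2 = 12
Cheapest is Yarm → Linby → Brook → Ulver at 11.6 km.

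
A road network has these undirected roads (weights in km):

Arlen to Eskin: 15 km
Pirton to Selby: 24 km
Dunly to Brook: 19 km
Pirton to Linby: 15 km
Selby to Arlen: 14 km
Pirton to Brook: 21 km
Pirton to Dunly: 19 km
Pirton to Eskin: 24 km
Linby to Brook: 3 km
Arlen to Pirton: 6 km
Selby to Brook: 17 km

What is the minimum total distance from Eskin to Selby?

29 km

Settle nodes by increasing distance from Eskin:
Eskin: 0
Arlen: 15  (via Eskin)
Pirton: 21  (via Arlen)
Selby: 29  (via Arlen)
Shortest route: Eskin–Arlen–Selby = 29 km.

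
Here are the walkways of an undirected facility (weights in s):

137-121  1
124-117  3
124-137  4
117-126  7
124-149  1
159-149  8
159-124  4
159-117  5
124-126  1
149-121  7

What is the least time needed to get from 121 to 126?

Enumerating some paths:
121–137–124–126: 1+4+1 = 6
121–137–124–117–126: 1+4+3+7 = 15
121–149–124–126: 7+1+1 = 9
Cheapest is 121–137–124–126 at 6 s.

6 s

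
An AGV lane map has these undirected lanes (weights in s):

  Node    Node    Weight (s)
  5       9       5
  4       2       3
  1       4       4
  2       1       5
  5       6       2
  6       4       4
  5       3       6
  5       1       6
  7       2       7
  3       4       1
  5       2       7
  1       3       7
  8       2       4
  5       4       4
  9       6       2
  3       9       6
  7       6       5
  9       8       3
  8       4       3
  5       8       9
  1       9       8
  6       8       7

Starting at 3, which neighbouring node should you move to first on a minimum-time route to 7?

Candidate routes:
3 → 4 → 2 → 7: 1+3+7 = 11
3 → 5 → 6 → 7: 6+2+5 = 13
3 → 4 → 5 → 6 → 7: 1+4+2+5 = 12
3 → 4 → 6 → 7: 1+4+5 = 10
Cheapest is 3 → 4 → 6 → 7 at 10 s.
So from 3 the first move is to 4.

4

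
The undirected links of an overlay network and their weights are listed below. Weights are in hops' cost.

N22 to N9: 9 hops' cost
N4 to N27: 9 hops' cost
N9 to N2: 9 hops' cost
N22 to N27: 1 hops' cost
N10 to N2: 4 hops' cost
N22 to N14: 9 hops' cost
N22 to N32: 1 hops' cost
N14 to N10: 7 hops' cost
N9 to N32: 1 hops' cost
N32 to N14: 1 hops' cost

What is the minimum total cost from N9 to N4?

12 hops' cost

Enumerating some paths:
N9 - N32 - N22 - N27 - N4: 1+1+1+9 = 12
N9 - N22 - N27 - N4: 9+1+9 = 19
Cheapest is N9 - N32 - N22 - N27 - N4 at 12 hops' cost.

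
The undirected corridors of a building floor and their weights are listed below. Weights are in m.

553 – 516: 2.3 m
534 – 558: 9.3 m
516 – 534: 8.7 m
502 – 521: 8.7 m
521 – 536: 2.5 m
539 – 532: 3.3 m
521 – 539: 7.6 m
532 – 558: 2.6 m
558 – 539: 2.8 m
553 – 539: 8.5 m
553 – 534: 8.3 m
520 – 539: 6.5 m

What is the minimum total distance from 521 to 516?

Running Dijkstra from 521:
521: 0
536: 2.5  (via 521)
539: 7.6  (via 521)
502: 8.7  (via 521)
558: 10.4  (via 539)
532: 10.9  (via 539)
520: 14.1  (via 539)
553: 16.1  (via 539)
516: 18.4  (via 553)
Shortest route: 521 → 539 → 553 → 516 = 18.4 m.

18.4 m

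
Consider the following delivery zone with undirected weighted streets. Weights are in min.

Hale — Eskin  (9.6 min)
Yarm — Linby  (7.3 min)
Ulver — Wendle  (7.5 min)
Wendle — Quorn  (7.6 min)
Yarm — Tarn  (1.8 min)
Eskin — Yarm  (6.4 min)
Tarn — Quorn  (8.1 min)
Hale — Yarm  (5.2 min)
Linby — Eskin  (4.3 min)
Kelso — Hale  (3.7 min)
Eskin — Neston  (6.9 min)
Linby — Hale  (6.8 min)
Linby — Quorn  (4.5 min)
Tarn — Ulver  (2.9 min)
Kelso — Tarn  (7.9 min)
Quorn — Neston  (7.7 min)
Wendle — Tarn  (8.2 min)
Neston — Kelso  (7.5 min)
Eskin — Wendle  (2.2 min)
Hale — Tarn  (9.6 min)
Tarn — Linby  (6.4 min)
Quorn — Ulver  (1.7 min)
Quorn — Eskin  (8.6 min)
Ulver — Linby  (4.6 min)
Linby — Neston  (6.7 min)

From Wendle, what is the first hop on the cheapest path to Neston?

Candidate routes:
Wendle → Eskin → Neston: 2.2+6.9 = 9.1
Wendle → Eskin → Linby → Neston: 2.2+4.3+6.7 = 13.2
Wendle → Quorn → Neston: 7.6+7.7 = 15.3
The minimum is 9.1 min via Wendle → Eskin → Neston.
So from Wendle the first move is to Eskin.

Eskin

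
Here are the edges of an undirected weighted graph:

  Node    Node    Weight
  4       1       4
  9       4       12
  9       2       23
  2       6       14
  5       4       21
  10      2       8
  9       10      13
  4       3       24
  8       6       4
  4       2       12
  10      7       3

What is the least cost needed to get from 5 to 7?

44

Compare a few routes:
5 → 4 → 2 → 10 → 7: 21+12+8+3 = 44
5 → 4 → 9 → 2 → 10 → 7: 21+12+23+8+3 = 67
5 → 4 → 9 → 10 → 7: 21+12+13+3 = 49
Cheapest is 5 → 4 → 2 → 10 → 7 at 44.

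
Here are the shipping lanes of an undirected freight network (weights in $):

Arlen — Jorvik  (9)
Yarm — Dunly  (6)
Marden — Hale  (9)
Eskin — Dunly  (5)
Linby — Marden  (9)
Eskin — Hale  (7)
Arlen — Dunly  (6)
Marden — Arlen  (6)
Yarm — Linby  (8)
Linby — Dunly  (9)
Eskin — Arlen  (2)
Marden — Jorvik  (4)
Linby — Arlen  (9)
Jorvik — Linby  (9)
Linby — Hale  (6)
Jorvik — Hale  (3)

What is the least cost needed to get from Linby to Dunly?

Enumerating some paths:
Linby - Dunly: 9 = 9
Linby - Yarm - Dunly: 8+6 = 14
Cheapest is Linby - Dunly at $9.

$9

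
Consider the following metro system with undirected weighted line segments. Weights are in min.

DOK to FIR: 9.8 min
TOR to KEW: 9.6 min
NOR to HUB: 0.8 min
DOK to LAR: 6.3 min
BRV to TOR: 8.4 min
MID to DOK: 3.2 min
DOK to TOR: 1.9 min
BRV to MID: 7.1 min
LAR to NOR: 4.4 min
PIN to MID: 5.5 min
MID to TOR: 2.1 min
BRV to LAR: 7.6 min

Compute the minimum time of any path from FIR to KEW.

21.3 min

Compare a few routes:
FIR–DOK–MID–TOR–KEW: 9.8+3.2+2.1+9.6 = 24.7
FIR–DOK–TOR–KEW: 9.8+1.9+9.6 = 21.3
The minimum is 21.3 min via FIR–DOK–TOR–KEW.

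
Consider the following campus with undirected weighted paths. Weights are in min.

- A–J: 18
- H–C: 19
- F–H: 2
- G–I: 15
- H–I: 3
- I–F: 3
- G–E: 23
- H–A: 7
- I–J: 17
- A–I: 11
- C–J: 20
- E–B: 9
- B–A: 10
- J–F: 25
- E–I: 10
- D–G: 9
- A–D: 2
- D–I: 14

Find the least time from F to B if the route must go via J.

48 min

Shortest F→J: F → I → J = 20
Shortest J→B: J → A → B = 28
Total via J: 20 + 28 = 48 min.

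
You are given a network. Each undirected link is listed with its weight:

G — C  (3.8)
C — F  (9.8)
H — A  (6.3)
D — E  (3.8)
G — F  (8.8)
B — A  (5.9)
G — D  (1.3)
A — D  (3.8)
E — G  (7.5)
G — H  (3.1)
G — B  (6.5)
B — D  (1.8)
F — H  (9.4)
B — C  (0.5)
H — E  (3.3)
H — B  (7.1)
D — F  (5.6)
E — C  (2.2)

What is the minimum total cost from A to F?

Shortest distances from A:
A: 0
D: 3.8  (via A)
G: 5.1  (via D)
B: 5.6  (via D)
C: 6.1  (via B)
H: 6.3  (via A)
E: 7.6  (via D)
F: 9.4  (via D)
Shortest route: A → D → F = 9.4.

9.4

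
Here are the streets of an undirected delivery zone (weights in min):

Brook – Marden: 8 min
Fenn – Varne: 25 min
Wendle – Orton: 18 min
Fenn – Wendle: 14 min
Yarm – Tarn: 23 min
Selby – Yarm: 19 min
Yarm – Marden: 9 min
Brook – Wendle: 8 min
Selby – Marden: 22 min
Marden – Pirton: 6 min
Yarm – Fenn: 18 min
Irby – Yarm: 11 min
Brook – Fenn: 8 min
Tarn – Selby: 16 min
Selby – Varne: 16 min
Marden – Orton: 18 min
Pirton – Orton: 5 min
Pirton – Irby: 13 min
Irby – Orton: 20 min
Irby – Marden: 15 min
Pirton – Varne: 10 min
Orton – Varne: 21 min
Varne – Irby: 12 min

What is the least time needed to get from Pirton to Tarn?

38 min

Running Dijkstra from Pirton:
Pirton: 0
Orton: 5  (via Pirton)
Marden: 6  (via Pirton)
Varne: 10  (via Pirton)
Irby: 13  (via Pirton)
Brook: 14  (via Marden)
Yarm: 15  (via Marden)
Fenn: 22  (via Brook)
Wendle: 22  (via Brook)
Selby: 26  (via Varne)
Tarn: 38  (via Yarm)
Shortest route: Pirton → Marden → Yarm → Tarn = 38 min.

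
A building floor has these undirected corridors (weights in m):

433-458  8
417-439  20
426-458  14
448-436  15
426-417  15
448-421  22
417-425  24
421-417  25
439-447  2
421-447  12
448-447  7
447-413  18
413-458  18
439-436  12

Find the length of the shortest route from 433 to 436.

Shortest distances from 433:
433: 0
458: 8  (via 433)
426: 22  (via 458)
413: 26  (via 458)
417: 37  (via 426)
447: 44  (via 413)
439: 46  (via 447)
448: 51  (via 447)
421: 56  (via 447)
436: 58  (via 439)
Shortest route: 433–458–413–447–439–436 = 58 m.

58 m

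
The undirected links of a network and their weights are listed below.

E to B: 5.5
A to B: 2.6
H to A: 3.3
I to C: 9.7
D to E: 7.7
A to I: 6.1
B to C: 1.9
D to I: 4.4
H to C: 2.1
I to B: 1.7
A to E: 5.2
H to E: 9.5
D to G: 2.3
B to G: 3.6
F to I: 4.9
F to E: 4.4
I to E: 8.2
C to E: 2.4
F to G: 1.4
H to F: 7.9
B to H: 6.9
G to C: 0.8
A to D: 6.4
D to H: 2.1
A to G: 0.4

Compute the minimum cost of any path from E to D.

5.5

Settle nodes by increasing distance from E:
E: 0
C: 2.4  (via E)
G: 3.2  (via C)
A: 3.6  (via G)
B: 4.3  (via C)
F: 4.4  (via E)
H: 4.5  (via C)
D: 5.5  (via G)
Shortest route: E → C → G → D = 5.5.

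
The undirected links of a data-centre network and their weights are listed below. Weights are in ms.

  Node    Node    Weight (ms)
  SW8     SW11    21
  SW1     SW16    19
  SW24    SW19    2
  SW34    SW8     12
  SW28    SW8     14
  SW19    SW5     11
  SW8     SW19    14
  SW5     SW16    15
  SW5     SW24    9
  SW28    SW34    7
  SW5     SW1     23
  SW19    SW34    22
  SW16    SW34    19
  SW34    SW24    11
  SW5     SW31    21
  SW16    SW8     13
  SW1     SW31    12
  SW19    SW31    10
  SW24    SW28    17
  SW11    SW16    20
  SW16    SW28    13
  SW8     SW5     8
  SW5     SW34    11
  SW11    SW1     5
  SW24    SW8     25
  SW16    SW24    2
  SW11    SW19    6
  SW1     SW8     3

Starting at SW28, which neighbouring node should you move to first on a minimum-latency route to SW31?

Enumerating some paths:
SW28 - SW24 - SW19 - SW31: 17+2+10 = 29
SW28 - SW16 - SW24 - SW19 - SW31: 13+2+2+10 = 27
SW28 - SW8 - SW1 - SW31: 14+3+12 = 29
Cheapest is SW28 - SW16 - SW24 - SW19 - SW31 at 27 ms.
So from SW28 the first move is to SW16.

SW16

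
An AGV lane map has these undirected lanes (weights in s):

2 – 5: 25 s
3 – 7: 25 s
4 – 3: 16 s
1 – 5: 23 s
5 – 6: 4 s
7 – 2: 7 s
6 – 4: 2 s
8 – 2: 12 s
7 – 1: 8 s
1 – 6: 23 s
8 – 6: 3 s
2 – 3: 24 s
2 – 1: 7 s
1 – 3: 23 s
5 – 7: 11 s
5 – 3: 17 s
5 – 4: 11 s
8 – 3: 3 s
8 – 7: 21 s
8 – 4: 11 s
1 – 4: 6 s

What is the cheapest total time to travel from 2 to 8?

12 s

Candidate routes:
2 - 7 - 5 - 6 - 8: 7+11+4+3 = 25
2 - 1 - 4 - 6 - 8: 7+6+2+3 = 18
2 - 1 - 4 - 8: 7+6+11 = 24
2 - 8: 12 = 12
The minimum is 12 s via 2 - 8.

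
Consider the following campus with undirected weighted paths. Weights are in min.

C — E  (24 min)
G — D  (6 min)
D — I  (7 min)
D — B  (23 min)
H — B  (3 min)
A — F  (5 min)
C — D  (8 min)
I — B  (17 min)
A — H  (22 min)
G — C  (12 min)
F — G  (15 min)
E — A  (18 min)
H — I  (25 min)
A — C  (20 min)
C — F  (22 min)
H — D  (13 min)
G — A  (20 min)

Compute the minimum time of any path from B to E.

43 min

Candidate routes:
B → H → D → C → E: 3+13+8+24 = 48
B → H → A → E: 3+22+18 = 43
Cheapest is B → H → A → E at 43 min.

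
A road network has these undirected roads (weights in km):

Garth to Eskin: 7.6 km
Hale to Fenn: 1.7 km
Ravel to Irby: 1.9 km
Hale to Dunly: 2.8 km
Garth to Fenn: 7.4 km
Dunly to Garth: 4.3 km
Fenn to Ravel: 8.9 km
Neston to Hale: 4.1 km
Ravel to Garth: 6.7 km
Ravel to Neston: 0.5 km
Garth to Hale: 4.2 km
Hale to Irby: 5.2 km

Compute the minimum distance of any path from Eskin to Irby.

16.2 km

Running Dijkstra from Eskin:
Eskin: 0
Garth: 7.6  (via Eskin)
Hale: 11.8  (via Garth)
Dunly: 11.9  (via Garth)
Fenn: 13.5  (via Hale)
Ravel: 14.3  (via Garth)
Neston: 14.8  (via Ravel)
Irby: 16.2  (via Ravel)
Shortest route: Eskin–Garth–Ravel–Irby = 16.2 km.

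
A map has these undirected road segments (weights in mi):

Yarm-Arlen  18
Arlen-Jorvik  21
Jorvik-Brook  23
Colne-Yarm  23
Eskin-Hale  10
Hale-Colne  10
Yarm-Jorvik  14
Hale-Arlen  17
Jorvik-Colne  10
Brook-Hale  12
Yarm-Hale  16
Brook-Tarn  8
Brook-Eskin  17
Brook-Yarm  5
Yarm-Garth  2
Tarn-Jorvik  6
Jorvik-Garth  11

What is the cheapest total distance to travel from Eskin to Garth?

24 mi

Shortest distances from Eskin:
Eskin: 0
Hale: 10  (via Eskin)
Brook: 17  (via Eskin)
Colne: 20  (via Hale)
Yarm: 22  (via Brook)
Garth: 24  (via Yarm)
Shortest route: Eskin → Brook → Yarm → Garth = 24 mi.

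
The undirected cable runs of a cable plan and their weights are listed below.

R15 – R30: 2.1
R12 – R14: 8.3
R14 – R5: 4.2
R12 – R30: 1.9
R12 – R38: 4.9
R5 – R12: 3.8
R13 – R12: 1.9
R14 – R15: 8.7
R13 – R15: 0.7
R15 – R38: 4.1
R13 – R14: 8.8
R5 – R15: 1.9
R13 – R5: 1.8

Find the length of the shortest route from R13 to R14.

6

Shortest distances from R13:
R13: 0
R15: 0.7  (via R13)
R5: 1.8  (via R13)
R12: 1.9  (via R13)
R30: 2.8  (via R15)
R38: 4.8  (via R15)
R14: 6  (via R5)
Shortest route: R13 → R5 → R14 = 6.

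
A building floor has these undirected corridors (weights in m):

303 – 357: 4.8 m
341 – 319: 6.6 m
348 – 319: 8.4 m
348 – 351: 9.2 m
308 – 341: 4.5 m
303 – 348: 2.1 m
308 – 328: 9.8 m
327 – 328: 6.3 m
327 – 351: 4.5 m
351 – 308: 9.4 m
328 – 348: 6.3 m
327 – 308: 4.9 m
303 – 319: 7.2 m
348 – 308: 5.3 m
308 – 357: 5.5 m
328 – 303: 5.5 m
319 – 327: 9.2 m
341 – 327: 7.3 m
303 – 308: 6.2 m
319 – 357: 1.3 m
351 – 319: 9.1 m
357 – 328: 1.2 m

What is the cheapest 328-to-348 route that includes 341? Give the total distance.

18.9 m

Shortest 328→341: 328–357–319–341 = 9.1
Shortest 341→348: 341–308–348 = 9.8
Total via 341: 9.1 + 9.8 = 18.9 m.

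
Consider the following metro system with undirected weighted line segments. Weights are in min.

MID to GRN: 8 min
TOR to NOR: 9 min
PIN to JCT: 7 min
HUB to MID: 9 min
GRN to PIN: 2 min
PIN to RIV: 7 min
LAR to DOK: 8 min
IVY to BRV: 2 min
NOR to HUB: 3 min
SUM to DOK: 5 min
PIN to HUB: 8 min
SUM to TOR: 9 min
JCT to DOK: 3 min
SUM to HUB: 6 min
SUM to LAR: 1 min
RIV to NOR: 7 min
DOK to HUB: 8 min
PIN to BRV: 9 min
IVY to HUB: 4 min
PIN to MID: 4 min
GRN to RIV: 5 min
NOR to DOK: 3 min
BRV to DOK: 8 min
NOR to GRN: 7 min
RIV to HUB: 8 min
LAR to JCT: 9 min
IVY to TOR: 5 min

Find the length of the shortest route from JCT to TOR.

15 min

Running Dijkstra from JCT:
JCT: 0
DOK: 3  (via JCT)
NOR: 6  (via DOK)
PIN: 7  (via JCT)
SUM: 8  (via DOK)
GRN: 9  (via PIN)
HUB: 9  (via NOR)
LAR: 9  (via JCT)
BRV: 11  (via DOK)
MID: 11  (via PIN)
RIV: 13  (via NOR)
IVY: 13  (via HUB)
TOR: 15  (via NOR)
Shortest route: JCT–DOK–NOR–TOR = 15 min.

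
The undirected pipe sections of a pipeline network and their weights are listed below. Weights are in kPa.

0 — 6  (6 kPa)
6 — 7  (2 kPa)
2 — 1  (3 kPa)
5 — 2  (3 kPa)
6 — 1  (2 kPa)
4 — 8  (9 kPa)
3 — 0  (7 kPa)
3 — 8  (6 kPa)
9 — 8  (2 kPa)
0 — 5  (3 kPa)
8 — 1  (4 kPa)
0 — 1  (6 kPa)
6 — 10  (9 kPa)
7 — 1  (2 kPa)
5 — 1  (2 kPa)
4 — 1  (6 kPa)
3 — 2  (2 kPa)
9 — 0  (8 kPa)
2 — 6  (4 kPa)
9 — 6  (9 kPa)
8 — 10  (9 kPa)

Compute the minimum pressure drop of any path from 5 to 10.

Shortest distances from 5:
5: 0
1: 2  (via 5)
0: 3  (via 5)
2: 3  (via 5)
6: 4  (via 1)
7: 4  (via 1)
3: 5  (via 2)
8: 6  (via 1)
4: 8  (via 1)
9: 8  (via 8)
10: 13  (via 6)
Shortest route: 5–1–6–10 = 13 kPa.

13 kPa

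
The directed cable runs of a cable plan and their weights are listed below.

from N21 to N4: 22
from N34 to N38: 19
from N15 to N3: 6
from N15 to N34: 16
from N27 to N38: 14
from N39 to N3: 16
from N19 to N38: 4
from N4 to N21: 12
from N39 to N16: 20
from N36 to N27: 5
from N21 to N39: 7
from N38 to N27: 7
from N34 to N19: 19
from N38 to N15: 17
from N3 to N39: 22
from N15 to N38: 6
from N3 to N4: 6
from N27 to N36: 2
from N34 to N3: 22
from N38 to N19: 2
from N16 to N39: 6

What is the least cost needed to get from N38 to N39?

Settle nodes by increasing distance from N38:
N38: 0
N19: 2  (via N38)
N27: 7  (via N38)
N36: 9  (via N27)
N15: 17  (via N38)
N3: 23  (via N15)
N4: 29  (via N3)
N34: 33  (via N15)
N21: 41  (via N4)
N39: 45  (via N3)
Shortest route: N38–N15–N3–N39 = 45.

45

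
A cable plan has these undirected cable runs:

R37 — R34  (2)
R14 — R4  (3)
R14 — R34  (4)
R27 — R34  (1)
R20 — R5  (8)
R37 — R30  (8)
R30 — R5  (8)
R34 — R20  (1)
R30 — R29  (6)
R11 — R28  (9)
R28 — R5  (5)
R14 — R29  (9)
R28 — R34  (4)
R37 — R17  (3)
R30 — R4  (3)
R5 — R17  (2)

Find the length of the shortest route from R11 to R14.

Compare a few routes:
R11 - R28 - R5 - R17 - R37 - R34 - R14: 9+5+2+3+2+4 = 25
R11 - R28 - R34 - R14: 9+4+4 = 17
R11 - R28 - R5 - R20 - R34 - R14: 9+5+8+1+4 = 27
The minimum is 17 via R11 - R28 - R34 - R14.

17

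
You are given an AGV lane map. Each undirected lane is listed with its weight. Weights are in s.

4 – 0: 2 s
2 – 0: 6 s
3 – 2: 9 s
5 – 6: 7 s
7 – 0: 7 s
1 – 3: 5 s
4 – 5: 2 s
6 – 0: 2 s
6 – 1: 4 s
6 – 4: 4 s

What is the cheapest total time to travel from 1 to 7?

Candidate routes:
1–6–5–4–0–7: 4+7+2+2+7 = 22
1–6–0–7: 4+2+7 = 13
1–6–4–0–7: 4+4+2+7 = 17
The minimum is 13 s via 1–6–0–7.

13 s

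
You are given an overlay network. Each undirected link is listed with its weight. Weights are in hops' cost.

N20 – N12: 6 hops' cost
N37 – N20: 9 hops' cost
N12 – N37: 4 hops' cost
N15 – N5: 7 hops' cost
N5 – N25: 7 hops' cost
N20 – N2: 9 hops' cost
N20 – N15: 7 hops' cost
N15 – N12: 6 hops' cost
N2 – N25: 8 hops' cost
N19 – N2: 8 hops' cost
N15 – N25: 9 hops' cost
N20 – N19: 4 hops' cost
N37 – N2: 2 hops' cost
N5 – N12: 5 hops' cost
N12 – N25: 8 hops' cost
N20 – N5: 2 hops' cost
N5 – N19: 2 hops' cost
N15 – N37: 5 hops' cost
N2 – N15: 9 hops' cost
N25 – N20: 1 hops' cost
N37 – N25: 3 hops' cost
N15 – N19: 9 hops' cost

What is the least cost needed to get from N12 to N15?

Compare a few routes:
N12 → N15: 6 = 6
N12 → N37 → N15: 4+5 = 9
The minimum is 6 hops' cost via N12 → N15.

6 hops' cost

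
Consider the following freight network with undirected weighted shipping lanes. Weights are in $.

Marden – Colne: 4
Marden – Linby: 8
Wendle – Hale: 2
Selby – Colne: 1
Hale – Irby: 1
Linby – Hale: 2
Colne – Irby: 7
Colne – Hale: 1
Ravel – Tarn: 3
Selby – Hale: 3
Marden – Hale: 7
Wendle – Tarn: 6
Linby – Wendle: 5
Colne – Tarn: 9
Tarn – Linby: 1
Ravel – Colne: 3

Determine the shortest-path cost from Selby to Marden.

$5

Running Dijkstra from Selby:
Selby: 0
Colne: 1  (via Selby)
Hale: 2  (via Colne)
Irby: 3  (via Hale)
Ravel: 4  (via Colne)
Linby: 4  (via Hale)
Wendle: 4  (via Hale)
Tarn: 5  (via Linby)
Marden: 5  (via Colne)
Shortest route: Selby–Colne–Marden = $5.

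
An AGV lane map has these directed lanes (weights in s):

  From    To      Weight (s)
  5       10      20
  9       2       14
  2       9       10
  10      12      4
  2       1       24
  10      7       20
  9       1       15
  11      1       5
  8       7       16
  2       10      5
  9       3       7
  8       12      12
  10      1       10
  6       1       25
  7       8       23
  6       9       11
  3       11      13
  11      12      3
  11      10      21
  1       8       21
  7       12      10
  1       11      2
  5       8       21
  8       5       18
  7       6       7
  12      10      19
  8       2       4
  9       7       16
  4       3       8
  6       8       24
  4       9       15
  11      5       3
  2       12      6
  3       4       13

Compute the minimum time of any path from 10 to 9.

38 s

Compare a few routes:
10–1–8–2–9: 10+21+4+10 = 45
10–7–6–9: 20+7+11 = 38
10–7–8–2–9: 20+23+4+10 = 57
10–1–11–5–8–2–9: 10+2+3+21+4+10 = 50
The minimum is 38 s via 10–7–6–9.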